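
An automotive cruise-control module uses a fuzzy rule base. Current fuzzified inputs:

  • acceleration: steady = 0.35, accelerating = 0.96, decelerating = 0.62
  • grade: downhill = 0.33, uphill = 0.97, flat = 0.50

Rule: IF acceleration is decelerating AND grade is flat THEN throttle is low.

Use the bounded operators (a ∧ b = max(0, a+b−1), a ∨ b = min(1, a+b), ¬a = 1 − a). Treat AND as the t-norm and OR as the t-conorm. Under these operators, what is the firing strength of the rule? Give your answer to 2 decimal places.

firing strength: decelerating=0.62, flat=0.50; AND[max(0, a+b−1)] → w = 0.12

0.12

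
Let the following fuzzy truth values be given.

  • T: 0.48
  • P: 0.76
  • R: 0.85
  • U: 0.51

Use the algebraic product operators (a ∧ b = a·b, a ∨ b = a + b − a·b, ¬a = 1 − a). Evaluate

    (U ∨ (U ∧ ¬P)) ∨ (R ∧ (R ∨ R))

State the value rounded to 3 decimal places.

0.927

¬P = 1 − 0.7600 = 0.2400
U ∧ ¬P = a·b on (0.5100, 0.2400) = 0.1224
U ∨ (U ∧ ¬P) = a + b − a·b on (0.5100, 0.1224) = 0.5700
R ∨ R = a + b − a·b on (0.8500, 0.8500) = 0.9775
R ∧ (R ∨ R) = a·b on (0.8500, 0.9775) = 0.8309
(U ∨ (U ∧ ¬P)) ∨ (R ∧ (R ∨ R)) = a + b − a·b on (0.5700, 0.8309) = 0.9273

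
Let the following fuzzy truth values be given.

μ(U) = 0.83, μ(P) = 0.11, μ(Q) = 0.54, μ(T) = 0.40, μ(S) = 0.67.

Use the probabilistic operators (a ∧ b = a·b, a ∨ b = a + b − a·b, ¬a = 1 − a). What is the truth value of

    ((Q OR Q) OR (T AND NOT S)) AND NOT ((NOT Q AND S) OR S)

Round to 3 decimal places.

Q OR Q = a + b − a·b on (0.5400, 0.5400) = 0.7884
NOT S = 1 − 0.6700 = 0.3300
T AND NOT S = a·b on (0.4000, 0.3300) = 0.1320
(Q OR Q) OR (T AND NOT S) = a + b − a·b on (0.7884, 0.1320) = 0.8163
NOT Q = 1 − 0.5400 = 0.4600
NOT Q AND S = a·b on (0.4600, 0.6700) = 0.3082
(NOT Q AND S) OR S = a + b − a·b on (0.3082, 0.6700) = 0.7717
NOT ((NOT Q AND S) OR S) = 1 − 0.7717 = 0.2283
((Q OR Q) OR (T AND NOT S)) AND NOT ((NOT Q AND S) OR S) = a·b on (0.8163, 0.2283) = 0.1864

0.186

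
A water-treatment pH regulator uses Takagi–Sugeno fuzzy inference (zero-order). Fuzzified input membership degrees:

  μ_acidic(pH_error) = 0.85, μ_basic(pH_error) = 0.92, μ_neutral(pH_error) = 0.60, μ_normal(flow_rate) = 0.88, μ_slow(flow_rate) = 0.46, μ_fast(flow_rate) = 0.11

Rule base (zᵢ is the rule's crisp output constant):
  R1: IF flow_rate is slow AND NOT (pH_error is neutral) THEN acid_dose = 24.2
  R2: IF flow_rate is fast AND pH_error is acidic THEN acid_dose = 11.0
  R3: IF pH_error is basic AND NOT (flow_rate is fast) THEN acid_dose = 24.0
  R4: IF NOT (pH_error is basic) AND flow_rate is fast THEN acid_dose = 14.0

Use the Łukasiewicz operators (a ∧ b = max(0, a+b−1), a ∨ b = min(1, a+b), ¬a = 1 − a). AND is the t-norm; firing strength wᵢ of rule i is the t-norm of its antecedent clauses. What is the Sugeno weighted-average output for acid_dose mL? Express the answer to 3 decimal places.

R1 (z=24.2): slow=0.46, ¬neutral=1−0.60=0.40; AND[max(0, a+b−1)] → w = 0.00
R2 (z=11.0): fast=0.11, acidic=0.85; AND[max(0, a+b−1)] → w = 0.00
R3 (z=24.0): basic=0.92, ¬fast=1−0.11=0.89; AND[max(0, a+b−1)] → w = 0.81
R4 (z=14.0): ¬basic=1−0.92=0.08, fast=0.11; AND[max(0, a+b−1)] → w = 0.00
Weighted average = (0.00·24.2 + 0.00·11.0 + 0.81·24.0 + 0.00·14.0) / (0.00 + 0.00 + 0.81 + 0.00)
  = 19.4400 / 0.8100 = 24.000

24.000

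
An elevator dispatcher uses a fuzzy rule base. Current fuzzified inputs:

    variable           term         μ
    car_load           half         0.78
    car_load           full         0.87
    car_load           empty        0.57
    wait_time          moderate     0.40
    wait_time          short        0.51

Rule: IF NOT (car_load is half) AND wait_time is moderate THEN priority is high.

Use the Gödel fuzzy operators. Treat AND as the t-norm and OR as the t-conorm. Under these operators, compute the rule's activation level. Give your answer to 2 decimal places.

0.22

firing strength: ¬half=1−0.78=0.22, moderate=0.40; AND[min(a, b)] → w = 0.22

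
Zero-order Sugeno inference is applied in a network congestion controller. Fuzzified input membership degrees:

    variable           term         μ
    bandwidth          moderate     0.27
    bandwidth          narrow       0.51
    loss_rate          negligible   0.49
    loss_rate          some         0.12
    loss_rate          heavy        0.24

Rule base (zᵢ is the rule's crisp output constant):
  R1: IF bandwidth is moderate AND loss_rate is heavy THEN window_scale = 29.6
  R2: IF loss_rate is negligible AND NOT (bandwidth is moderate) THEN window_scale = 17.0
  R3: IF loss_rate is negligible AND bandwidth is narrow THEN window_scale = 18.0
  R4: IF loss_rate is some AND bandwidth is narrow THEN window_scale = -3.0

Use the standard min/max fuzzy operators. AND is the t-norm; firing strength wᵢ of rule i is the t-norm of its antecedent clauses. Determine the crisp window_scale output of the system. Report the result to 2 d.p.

17.83

R1 (z=29.6): moderate=0.27, heavy=0.24; AND[min(a, b)] → w = 0.24
R2 (z=17.0): negligible=0.49, ¬moderate=1−0.27=0.73; AND[min(a, b)] → w = 0.49
R3 (z=18.0): negligible=0.49, narrow=0.51; AND[min(a, b)] → w = 0.49
R4 (z=-3.0): some=0.12, narrow=0.51; AND[min(a, b)] → w = 0.12
Weighted average = (0.24·29.6 + 0.49·17.0 + 0.49·18.0 + 0.12·-3.0) / (0.24 + 0.49 + 0.49 + 0.12)
  = 23.8940 / 1.3400 = 17.83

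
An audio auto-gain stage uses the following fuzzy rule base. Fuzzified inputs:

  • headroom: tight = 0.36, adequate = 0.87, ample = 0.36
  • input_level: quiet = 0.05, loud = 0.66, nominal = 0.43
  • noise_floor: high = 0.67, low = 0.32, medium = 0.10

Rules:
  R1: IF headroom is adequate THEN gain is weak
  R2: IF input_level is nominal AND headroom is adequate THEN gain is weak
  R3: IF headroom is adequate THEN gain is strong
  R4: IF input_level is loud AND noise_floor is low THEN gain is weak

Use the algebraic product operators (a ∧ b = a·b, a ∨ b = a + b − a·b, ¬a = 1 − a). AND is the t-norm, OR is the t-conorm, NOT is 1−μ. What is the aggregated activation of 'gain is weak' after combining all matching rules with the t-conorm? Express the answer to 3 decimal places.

0.936

R1: adequate=0.87 → w = 0.8700
R2: nominal=0.43, adequate=0.87; AND[a·b] → w = 0.3741
R3: adequate=0.87 → w = 0.8700
R4: loud=0.66, low=0.32; AND[a·b] → w = 0.2112
Rules with consequent 'weak': {R1, R2, R4} → strengths 0.8700, 0.3741, 0.2112
Aggregate via t-conorm [a + b − a·b]: 0.9358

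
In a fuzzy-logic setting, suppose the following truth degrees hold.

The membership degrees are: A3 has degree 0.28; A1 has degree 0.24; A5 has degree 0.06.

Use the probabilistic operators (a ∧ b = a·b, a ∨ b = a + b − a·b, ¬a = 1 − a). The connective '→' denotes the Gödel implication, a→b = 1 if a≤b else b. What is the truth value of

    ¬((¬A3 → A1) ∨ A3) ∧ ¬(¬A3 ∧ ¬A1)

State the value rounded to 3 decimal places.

¬A3 = 1 − 0.2800 = 0.7200
¬A3 → A1  [Gödel: 1 if a≤b else b] with a=0.7200, b=0.2400 → 0.2400
(¬A3 → A1) ∨ A3 = a + b − a·b on (0.2400, 0.2800) = 0.4528
¬((¬A3 → A1) ∨ A3) = 1 − 0.4528 = 0.5472
¬A3 = 1 − 0.2800 = 0.7200
¬A1 = 1 − 0.2400 = 0.7600
¬A3 ∧ ¬A1 = a·b on (0.7200, 0.7600) = 0.5472
¬(¬A3 ∧ ¬A1) = 1 − 0.5472 = 0.4528
¬((¬A3 → A1) ∨ A3) ∧ ¬(¬A3 ∧ ¬A1) = a·b on (0.5472, 0.4528) = 0.2478

0.248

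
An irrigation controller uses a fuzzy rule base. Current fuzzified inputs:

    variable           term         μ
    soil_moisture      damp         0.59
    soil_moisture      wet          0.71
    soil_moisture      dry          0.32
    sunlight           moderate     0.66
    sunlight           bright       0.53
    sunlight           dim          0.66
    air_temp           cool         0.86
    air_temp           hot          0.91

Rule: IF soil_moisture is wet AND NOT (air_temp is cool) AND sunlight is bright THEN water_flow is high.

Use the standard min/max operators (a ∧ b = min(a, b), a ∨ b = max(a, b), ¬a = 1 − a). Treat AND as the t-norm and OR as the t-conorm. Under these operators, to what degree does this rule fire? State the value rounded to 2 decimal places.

firing strength: wet=0.71, ¬cool=1−0.86=0.14, bright=0.53; AND[min(a, b)] → w = 0.14

0.14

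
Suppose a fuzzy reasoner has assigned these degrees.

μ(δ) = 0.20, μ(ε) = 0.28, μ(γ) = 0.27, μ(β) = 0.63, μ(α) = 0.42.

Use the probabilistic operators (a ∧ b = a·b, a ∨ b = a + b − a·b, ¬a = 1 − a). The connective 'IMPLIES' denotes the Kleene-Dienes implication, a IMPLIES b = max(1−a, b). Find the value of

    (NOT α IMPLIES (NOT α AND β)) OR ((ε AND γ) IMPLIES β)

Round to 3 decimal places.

NOT α = 1 − 0.4200 = 0.5800
NOT α = 1 − 0.4200 = 0.5800
NOT α AND β = a·b on (0.5800, 0.6300) = 0.3654
NOT α IMPLIES (NOT α AND β)  [Kleene-Dienes: max(1−a, b)] with a=0.5800, b=0.3654 → 0.4200
ε AND γ = a·b on (0.2800, 0.2700) = 0.0756
(ε AND γ) IMPLIES β  [Kleene-Dienes: max(1−a, b)] with a=0.0756, b=0.6300 → 0.9244
(NOT α IMPLIES (NOT α AND β)) OR ((ε AND γ) IMPLIES β) = a + b − a·b on (0.4200, 0.9244) = 0.9562

0.956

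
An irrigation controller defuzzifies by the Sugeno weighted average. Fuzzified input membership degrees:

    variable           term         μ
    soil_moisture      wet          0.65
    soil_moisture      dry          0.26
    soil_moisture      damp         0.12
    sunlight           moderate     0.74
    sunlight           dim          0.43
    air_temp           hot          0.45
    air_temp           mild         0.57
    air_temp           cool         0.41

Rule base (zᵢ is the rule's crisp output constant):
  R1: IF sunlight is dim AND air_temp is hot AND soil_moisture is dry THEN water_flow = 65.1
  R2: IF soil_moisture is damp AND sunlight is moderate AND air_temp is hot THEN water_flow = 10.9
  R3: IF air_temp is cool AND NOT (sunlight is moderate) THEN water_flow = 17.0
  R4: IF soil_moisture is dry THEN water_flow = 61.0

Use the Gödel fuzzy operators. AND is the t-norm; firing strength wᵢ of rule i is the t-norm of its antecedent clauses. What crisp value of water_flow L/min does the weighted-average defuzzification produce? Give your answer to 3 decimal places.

R1 (z=65.1): dim=0.43, hot=0.45, dry=0.26; AND[min(a, b)] → w = 0.26
R2 (z=10.9): damp=0.12, moderate=0.74, hot=0.45; AND[min(a, b)] → w = 0.12
R3 (z=17.0): cool=0.41, ¬moderate=1−0.74=0.26; AND[min(a, b)] → w = 0.26
R4 (z=61.0): dry=0.26 → w = 0.26
Weighted average = (0.26·65.1 + 0.12·10.9 + 0.26·17.0 + 0.26·61.0) / (0.26 + 0.12 + 0.26 + 0.26)
  = 38.5140 / 0.9000 = 42.793

42.793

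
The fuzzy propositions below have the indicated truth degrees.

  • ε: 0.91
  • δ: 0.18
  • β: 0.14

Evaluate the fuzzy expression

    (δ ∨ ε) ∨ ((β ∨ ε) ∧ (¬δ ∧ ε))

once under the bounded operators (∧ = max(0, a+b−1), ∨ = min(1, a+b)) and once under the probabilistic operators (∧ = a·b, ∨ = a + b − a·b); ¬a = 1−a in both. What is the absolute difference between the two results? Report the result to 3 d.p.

Under bounded:
  δ ∨ ε = min(1, a+b) on (0.18, 0.91) = 1.00
  β ∨ ε = min(1, a+b) on (0.14, 0.91) = 1.00
  ¬δ = 1 − 0.18 = 0.82
  ¬δ ∧ ε = max(0, a+b−1) on (0.82, 0.91) = 0.73
  (β ∨ ε) ∧ (¬δ ∧ ε) = max(0, a+b−1) on (1.00, 0.73) = 0.73
  (δ ∨ ε) ∨ ((β ∨ ε) ∧ (¬δ ∧ ε)) = min(1, a+b) on (1.00, 0.73) = 1.00
  → value = 1.0000
Under probabilistic:
  δ ∨ ε = a + b − a·b on (0.1800, 0.9100) = 0.9262
  β ∨ ε = a + b − a·b on (0.1400, 0.9100) = 0.9226
  ¬δ = 1 − 0.1800 = 0.8200
  ¬δ ∧ ε = a·b on (0.8200, 0.9100) = 0.7462
  (β ∨ ε) ∧ (¬δ ∧ ε) = a·b on (0.9226, 0.7462) = 0.6884
  (δ ∨ ε) ∨ ((β ∨ ε) ∧ (¬δ ∧ ε)) = a + b − a·b on (0.9262, 0.6884) = 0.9770
  → value = 0.9770
|1.0000 − 0.9770| = 0.023

0.023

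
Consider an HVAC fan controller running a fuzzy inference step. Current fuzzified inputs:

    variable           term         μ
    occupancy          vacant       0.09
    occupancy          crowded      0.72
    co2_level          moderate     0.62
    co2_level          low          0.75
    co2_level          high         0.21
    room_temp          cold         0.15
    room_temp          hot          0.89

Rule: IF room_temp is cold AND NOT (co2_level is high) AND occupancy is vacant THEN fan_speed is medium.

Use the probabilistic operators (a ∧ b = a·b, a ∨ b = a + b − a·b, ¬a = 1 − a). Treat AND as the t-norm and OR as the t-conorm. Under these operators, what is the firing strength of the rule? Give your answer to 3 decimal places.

firing strength: cold=0.15, ¬high=1−0.21=0.79, vacant=0.09; AND[a·b] → w = 0.0107

0.011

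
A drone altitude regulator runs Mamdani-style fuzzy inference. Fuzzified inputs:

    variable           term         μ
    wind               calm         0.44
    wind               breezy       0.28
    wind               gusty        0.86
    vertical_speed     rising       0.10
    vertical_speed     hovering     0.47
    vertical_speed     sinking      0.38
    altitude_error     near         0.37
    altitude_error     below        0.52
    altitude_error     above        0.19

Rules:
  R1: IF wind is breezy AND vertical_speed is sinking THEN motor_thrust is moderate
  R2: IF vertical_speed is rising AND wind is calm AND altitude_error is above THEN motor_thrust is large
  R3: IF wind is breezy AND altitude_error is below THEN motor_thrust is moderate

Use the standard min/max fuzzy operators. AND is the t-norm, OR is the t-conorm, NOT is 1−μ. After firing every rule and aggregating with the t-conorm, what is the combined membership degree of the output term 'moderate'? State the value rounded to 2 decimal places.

R1: breezy=0.28, sinking=0.38; AND[min(a, b)] → w = 0.28
R2: rising=0.10, calm=0.44, above=0.19; AND[min(a, b)] → w = 0.10
R3: breezy=0.28, below=0.52; AND[min(a, b)] → w = 0.28
Rules with consequent 'moderate': {R1, R3} → strengths 0.28, 0.28
Aggregate via t-conorm [max(a, b)]: 0.28

0.28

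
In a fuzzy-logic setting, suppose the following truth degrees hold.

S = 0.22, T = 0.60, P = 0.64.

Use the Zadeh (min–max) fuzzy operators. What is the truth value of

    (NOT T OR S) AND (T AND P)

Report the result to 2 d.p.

0.40

NOT T = 1 − 0.60 = 0.40
NOT T OR S = max(a, b) on (0.40, 0.22) = 0.40
T AND P = min(a, b) on (0.60, 0.64) = 0.60
(NOT T OR S) AND (T AND P) = min(a, b) on (0.40, 0.60) = 0.40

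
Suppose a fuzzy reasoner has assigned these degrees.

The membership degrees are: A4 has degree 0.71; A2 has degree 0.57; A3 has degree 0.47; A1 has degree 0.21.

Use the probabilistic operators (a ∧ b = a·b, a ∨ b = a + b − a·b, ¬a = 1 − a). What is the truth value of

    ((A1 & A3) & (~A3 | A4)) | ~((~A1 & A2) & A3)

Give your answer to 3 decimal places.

A1 & A3 = a·b on (0.2100, 0.4700) = 0.0987
~A3 = 1 − 0.4700 = 0.5300
~A3 | A4 = a + b − a·b on (0.5300, 0.7100) = 0.8637
(A1 & A3) & (~A3 | A4) = a·b on (0.0987, 0.8637) = 0.0852
~A1 = 1 − 0.2100 = 0.7900
~A1 & A2 = a·b on (0.7900, 0.5700) = 0.4503
(~A1 & A2) & A3 = a·b on (0.4503, 0.4700) = 0.2116
~((~A1 & A2) & A3) = 1 − 0.2116 = 0.7884
((A1 & A3) & (~A3 | A4)) | ~((~A1 & A2) & A3) = a + b − a·b on (0.0852, 0.7884) = 0.8064

0.806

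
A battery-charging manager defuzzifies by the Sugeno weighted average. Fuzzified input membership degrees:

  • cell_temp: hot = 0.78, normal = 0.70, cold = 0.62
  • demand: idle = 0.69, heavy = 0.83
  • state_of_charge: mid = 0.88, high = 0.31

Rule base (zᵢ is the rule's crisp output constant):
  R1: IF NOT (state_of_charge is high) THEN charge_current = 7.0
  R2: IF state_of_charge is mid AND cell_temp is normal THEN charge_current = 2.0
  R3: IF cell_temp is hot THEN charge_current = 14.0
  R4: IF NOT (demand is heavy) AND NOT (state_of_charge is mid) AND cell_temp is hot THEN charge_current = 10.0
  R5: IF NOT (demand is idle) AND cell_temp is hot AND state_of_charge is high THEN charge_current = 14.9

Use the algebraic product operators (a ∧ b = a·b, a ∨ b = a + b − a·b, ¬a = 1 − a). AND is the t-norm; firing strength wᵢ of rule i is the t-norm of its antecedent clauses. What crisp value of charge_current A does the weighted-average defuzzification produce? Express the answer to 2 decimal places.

8.39

R1 (z=7.0): ¬high=1−0.31=0.69 → w = 0.6900
R2 (z=2.0): mid=0.88, normal=0.70; AND[a·b] → w = 0.6160
R3 (z=14.0): hot=0.78 → w = 0.7800
R4 (z=10.0): ¬heavy=1−0.83=0.17, ¬mid=1−0.88=0.12, hot=0.78; AND[a·b] → w = 0.0159
R5 (z=14.9): ¬idle=1−0.69=0.31, hot=0.78, high=0.31; AND[a·b] → w = 0.0750
Weighted average = (0.6900·7.0 + 0.6160·2.0 + 0.7800·14.0 + 0.0159·10.0 + 0.0750·14.9) / (0.6900 + 0.6160 + 0.7800 + 0.0159 + 0.0750)
  = 18.2580 / 2.1769 = 8.39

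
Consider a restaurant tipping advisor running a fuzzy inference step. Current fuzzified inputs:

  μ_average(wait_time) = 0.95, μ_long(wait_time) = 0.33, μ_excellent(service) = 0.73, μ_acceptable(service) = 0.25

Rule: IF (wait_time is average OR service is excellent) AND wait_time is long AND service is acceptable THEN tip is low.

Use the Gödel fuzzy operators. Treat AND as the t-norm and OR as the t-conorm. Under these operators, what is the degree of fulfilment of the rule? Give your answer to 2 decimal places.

firing strength: (average=0.95 OR excellent=0.73) = 0.95; AND[min(a, b)] with long=0.33, acceptable=0.25 → w = 0.25

0.25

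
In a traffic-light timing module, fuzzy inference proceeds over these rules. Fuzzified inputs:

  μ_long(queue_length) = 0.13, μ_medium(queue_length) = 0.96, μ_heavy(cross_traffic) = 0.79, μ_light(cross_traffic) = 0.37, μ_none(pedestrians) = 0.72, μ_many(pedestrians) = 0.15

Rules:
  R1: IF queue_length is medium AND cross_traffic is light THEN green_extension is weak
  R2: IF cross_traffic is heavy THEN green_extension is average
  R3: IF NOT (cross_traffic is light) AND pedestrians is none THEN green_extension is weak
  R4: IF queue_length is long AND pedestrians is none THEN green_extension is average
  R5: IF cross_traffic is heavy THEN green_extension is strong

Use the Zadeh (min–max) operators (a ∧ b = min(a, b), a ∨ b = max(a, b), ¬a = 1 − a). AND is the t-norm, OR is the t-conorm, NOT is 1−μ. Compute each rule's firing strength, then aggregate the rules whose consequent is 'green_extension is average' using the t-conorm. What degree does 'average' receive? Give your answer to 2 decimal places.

0.79

R1: medium=0.96, light=0.37; AND[min(a, b)] → w = 0.37
R2: heavy=0.79 → w = 0.79
R3: ¬light=1−0.37=0.63, none=0.72; AND[min(a, b)] → w = 0.63
R4: long=0.13, none=0.72; AND[min(a, b)] → w = 0.13
R5: heavy=0.79 → w = 0.79
Rules with consequent 'average': {R2, R4} → strengths 0.79, 0.13
Aggregate via t-conorm [max(a, b)]: 0.79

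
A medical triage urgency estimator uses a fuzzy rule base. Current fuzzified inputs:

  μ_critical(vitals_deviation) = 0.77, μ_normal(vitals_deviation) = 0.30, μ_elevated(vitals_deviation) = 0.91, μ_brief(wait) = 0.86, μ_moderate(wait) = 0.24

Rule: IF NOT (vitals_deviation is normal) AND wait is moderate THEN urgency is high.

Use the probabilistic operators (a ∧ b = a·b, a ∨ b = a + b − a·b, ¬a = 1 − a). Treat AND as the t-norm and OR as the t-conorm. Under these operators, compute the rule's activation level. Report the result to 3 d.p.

firing strength: ¬normal=1−0.30=0.70, moderate=0.24; AND[a·b] → w = 0.1680

0.168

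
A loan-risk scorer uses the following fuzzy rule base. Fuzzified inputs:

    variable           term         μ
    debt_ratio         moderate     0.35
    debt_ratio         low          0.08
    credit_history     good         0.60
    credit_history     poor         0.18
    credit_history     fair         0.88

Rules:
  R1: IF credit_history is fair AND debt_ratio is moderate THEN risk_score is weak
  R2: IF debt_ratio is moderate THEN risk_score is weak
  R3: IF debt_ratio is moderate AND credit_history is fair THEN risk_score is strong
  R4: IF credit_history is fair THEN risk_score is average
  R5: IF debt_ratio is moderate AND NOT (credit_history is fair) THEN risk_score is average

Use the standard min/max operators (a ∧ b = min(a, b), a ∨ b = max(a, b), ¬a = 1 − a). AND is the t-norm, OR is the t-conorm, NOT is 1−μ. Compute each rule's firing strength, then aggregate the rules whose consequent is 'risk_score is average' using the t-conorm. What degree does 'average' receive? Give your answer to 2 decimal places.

0.88

R1: fair=0.88, moderate=0.35; AND[min(a, b)] → w = 0.35
R2: moderate=0.35 → w = 0.35
R3: moderate=0.35, fair=0.88; AND[min(a, b)] → w = 0.35
R4: fair=0.88 → w = 0.88
R5: moderate=0.35, ¬fair=1−0.88=0.12; AND[min(a, b)] → w = 0.12
Rules with consequent 'average': {R4, R5} → strengths 0.88, 0.12
Aggregate via t-conorm [max(a, b)]: 0.88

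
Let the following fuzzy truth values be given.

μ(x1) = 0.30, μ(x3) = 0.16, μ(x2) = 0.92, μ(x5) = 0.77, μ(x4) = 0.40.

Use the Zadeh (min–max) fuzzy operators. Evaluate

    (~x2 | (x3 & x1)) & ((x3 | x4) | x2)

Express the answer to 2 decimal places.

0.16

~x2 = 1 − 0.92 = 0.08
x3 & x1 = min(a, b) on (0.16, 0.30) = 0.16
~x2 | (x3 & x1) = max(a, b) on (0.08, 0.16) = 0.16
x3 | x4 = max(a, b) on (0.16, 0.40) = 0.40
(x3 | x4) | x2 = max(a, b) on (0.40, 0.92) = 0.92
(~x2 | (x3 & x1)) & ((x3 | x4) | x2) = min(a, b) on (0.16, 0.92) = 0.16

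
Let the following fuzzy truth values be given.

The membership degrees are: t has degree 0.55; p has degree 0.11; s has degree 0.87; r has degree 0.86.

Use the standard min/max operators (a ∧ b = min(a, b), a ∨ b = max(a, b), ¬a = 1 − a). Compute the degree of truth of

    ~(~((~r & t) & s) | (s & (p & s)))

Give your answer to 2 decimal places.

~r = 1 − 0.86 = 0.14
~r & t = min(a, b) on (0.14, 0.55) = 0.14
(~r & t) & s = min(a, b) on (0.14, 0.87) = 0.14
~((~r & t) & s) = 1 − 0.14 = 0.86
p & s = min(a, b) on (0.11, 0.87) = 0.11
s & (p & s) = min(a, b) on (0.87, 0.11) = 0.11
~((~r & t) & s) | (s & (p & s)) = max(a, b) on (0.86, 0.11) = 0.86
~(~((~r & t) & s) | (s & (p & s))) = 1 − 0.86 = 0.14

0.14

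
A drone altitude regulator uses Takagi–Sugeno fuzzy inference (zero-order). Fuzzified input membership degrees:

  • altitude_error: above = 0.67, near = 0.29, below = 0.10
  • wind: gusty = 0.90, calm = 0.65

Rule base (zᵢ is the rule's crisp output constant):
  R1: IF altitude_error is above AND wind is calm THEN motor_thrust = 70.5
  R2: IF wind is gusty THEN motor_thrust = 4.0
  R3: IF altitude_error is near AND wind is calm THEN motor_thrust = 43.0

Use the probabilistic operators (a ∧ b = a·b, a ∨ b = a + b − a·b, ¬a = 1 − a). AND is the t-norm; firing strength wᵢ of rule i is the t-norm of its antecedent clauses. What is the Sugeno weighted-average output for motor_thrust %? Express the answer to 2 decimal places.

R1 (z=70.5): above=0.67, calm=0.65; AND[a·b] → w = 0.4355
R2 (z=4.0): gusty=0.90 → w = 0.9000
R3 (z=43.0): near=0.29, calm=0.65; AND[a·b] → w = 0.1885
Weighted average = (0.4355·70.5 + 0.9000·4.0 + 0.1885·43.0) / (0.4355 + 0.9000 + 0.1885)
  = 42.4083 / 1.5240 = 27.83

27.83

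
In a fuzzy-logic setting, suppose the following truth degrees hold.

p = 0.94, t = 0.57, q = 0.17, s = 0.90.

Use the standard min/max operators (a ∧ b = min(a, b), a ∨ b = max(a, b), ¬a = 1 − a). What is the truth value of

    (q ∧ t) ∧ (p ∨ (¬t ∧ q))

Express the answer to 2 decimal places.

q ∧ t = min(a, b) on (0.17, 0.57) = 0.17
¬t = 1 − 0.57 = 0.43
¬t ∧ q = min(a, b) on (0.43, 0.17) = 0.17
p ∨ (¬t ∧ q) = max(a, b) on (0.94, 0.17) = 0.94
(q ∧ t) ∧ (p ∨ (¬t ∧ q)) = min(a, b) on (0.17, 0.94) = 0.17

0.17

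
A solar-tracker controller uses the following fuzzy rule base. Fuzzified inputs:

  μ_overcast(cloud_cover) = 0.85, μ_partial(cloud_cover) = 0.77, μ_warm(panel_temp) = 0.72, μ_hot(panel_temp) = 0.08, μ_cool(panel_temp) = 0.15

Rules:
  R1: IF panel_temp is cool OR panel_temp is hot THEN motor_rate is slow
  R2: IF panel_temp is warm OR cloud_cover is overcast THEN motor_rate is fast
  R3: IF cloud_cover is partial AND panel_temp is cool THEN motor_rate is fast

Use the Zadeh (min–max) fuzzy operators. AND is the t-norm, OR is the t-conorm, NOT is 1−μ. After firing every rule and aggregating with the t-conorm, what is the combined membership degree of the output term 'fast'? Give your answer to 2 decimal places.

R1: cool=0.15, hot=0.08; OR[max(a, b)] → w = 0.15
R2: warm=0.72, overcast=0.85; OR[max(a, b)] → w = 0.85
R3: partial=0.77, cool=0.15; AND[min(a, b)] → w = 0.15
Rules with consequent 'fast': {R2, R3} → strengths 0.85, 0.15
Aggregate via t-conorm [max(a, b)]: 0.85

0.85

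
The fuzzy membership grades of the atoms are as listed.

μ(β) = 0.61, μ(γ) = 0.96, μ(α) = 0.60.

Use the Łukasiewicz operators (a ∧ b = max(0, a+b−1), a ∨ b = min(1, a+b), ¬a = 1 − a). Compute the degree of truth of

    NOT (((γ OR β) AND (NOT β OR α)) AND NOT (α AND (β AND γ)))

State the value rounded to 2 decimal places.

γ OR β = min(1, a+b) on (0.96, 0.61) = 1.00
NOT β = 1 − 0.61 = 0.39
NOT β OR α = min(1, a+b) on (0.39, 0.60) = 0.99
(γ OR β) AND (NOT β OR α) = max(0, a+b−1) on (1.00, 0.99) = 0.99
β AND γ = max(0, a+b−1) on (0.61, 0.96) = 0.57
α AND (β AND γ) = max(0, a+b−1) on (0.60, 0.57) = 0.17
NOT (α AND (β AND γ)) = 1 − 0.17 = 0.83
((γ OR β) AND (NOT β OR α)) AND NOT (α AND (β AND γ)) = max(0, a+b−1) on (0.99, 0.83) = 0.82
NOT (((γ OR β) AND (NOT β OR α)) AND NOT (α AND (β AND γ))) = 1 − 0.82 = 0.18

0.18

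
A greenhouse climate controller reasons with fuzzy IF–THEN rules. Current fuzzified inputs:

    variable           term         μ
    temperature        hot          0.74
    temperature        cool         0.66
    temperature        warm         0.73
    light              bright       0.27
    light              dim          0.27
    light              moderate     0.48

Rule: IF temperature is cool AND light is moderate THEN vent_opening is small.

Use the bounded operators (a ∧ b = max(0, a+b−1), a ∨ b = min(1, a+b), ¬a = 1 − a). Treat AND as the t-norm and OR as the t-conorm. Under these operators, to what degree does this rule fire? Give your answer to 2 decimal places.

0.14

firing strength: cool=0.66, moderate=0.48; AND[max(0, a+b−1)] → w = 0.14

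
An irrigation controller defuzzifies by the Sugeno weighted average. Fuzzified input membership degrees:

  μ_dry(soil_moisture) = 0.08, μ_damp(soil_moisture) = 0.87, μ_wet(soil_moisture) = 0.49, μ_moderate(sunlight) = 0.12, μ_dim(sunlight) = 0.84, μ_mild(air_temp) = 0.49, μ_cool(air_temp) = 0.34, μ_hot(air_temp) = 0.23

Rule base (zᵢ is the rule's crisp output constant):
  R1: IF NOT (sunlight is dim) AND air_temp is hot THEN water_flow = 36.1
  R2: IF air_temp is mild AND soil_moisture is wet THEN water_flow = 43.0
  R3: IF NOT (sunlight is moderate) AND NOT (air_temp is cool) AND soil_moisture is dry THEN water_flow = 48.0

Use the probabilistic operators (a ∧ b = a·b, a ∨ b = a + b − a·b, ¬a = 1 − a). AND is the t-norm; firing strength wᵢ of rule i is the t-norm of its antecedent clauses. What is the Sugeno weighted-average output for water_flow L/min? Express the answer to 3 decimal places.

R1 (z=36.1): ¬dim=1−0.84=0.16, hot=0.23; AND[a·b] → w = 0.0368
R2 (z=43.0): mild=0.49, wet=0.49; AND[a·b] → w = 0.2401
R3 (z=48.0): ¬moderate=1−0.12=0.88, ¬cool=1−0.34=0.66, dry=0.08; AND[a·b] → w = 0.0465
Weighted average = (0.0368·36.1 + 0.2401·43.0 + 0.0465·48.0) / (0.0368 + 0.2401 + 0.0465)
  = 13.8831 / 0.3234 = 42.933

42.933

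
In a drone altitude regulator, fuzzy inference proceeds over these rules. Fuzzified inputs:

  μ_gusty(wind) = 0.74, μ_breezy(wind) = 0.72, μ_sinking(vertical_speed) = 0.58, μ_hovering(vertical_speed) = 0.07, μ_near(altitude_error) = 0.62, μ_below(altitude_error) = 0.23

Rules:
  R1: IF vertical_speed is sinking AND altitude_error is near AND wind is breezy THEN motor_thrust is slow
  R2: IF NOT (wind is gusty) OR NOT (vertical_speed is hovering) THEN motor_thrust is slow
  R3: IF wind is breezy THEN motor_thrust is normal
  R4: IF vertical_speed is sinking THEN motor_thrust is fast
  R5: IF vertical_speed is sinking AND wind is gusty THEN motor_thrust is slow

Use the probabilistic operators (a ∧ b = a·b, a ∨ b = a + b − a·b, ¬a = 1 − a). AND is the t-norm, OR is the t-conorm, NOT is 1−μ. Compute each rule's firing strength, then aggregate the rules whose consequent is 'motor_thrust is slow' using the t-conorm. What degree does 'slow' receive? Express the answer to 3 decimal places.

0.978

R1: sinking=0.58, near=0.62, breezy=0.72; AND[a·b] → w = 0.2589
R2: ¬gusty=1−0.74=0.26, ¬hovering=1−0.07=0.93; OR[a + b − a·b] → w = 0.9482
R3: breezy=0.72 → w = 0.7200
R4: sinking=0.58 → w = 0.5800
R5: sinking=0.58, gusty=0.74; AND[a·b] → w = 0.4292
Rules with consequent 'slow': {R1, R2, R5} → strengths 0.2589, 0.9482, 0.4292
Aggregate via t-conorm [a + b − a·b]: 0.9781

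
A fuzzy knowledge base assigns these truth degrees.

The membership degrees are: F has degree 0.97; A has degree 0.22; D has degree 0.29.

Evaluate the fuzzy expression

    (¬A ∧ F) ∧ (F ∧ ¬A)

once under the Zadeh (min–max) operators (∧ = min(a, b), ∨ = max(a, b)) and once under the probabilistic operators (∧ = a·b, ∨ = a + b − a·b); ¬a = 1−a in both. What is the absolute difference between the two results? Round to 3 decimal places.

0.208

Under Zadeh (min–max):
  ¬A = 1 − 0.22 = 0.78
  ¬A ∧ F = min(a, b) on (0.78, 0.97) = 0.78
  ¬A = 1 − 0.22 = 0.78
  F ∧ ¬A = min(a, b) on (0.97, 0.78) = 0.78
  (¬A ∧ F) ∧ (F ∧ ¬A) = min(a, b) on (0.78, 0.78) = 0.78
  → value = 0.7800
Under probabilistic:
  ¬A = 1 − 0.2200 = 0.7800
  ¬A ∧ F = a·b on (0.7800, 0.9700) = 0.7566
  ¬A = 1 − 0.2200 = 0.7800
  F ∧ ¬A = a·b on (0.9700, 0.7800) = 0.7566
  (¬A ∧ F) ∧ (F ∧ ¬A) = a·b on (0.7566, 0.7566) = 0.5724
  → value = 0.5724
|0.7800 − 0.5724| = 0.208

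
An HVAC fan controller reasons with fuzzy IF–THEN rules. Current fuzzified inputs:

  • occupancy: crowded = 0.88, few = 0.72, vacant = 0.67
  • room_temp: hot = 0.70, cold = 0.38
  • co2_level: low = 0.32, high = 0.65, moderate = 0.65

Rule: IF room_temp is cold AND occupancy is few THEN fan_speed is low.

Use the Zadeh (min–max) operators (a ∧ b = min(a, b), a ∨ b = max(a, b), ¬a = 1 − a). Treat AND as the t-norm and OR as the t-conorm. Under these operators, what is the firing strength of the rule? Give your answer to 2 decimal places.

firing strength: cold=0.38, few=0.72; AND[min(a, b)] → w = 0.38

0.38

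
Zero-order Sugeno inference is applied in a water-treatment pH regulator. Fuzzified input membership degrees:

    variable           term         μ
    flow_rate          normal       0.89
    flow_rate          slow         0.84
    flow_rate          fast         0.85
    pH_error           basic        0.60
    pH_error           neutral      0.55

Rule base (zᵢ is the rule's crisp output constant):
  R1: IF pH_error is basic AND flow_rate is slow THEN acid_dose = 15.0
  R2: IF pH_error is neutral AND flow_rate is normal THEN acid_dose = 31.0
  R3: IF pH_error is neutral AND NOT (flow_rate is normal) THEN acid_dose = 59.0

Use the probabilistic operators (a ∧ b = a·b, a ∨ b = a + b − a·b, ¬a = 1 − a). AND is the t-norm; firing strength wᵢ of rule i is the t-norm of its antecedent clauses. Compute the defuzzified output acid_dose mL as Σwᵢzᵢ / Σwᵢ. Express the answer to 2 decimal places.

24.96

R1 (z=15.0): basic=0.60, slow=0.84; AND[a·b] → w = 0.5040
R2 (z=31.0): neutral=0.55, normal=0.89; AND[a·b] → w = 0.4895
R3 (z=59.0): neutral=0.55, ¬normal=1−0.89=0.11; AND[a·b] → w = 0.0605
Weighted average = (0.5040·15.0 + 0.4895·31.0 + 0.0605·59.0) / (0.5040 + 0.4895 + 0.0605)
  = 26.3040 / 1.0540 = 24.96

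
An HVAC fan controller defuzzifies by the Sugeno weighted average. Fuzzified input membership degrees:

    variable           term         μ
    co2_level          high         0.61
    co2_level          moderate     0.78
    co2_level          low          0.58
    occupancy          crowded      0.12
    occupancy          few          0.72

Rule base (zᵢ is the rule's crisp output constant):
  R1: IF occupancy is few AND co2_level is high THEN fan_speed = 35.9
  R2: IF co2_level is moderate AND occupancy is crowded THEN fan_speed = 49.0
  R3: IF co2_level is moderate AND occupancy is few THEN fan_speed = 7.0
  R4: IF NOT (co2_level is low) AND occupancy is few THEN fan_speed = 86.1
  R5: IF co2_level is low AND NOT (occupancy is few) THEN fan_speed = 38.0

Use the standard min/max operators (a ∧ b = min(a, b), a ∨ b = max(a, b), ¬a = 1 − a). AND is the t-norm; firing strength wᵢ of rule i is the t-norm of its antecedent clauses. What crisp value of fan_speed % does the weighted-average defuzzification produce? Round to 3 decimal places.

37.033

R1 (z=35.9): few=0.72, high=0.61; AND[min(a, b)] → w = 0.61
R2 (z=49.0): moderate=0.78, crowded=0.12; AND[min(a, b)] → w = 0.12
R3 (z=7.0): moderate=0.78, few=0.72; AND[min(a, b)] → w = 0.72
R4 (z=86.1): ¬low=1−0.58=0.42, few=0.72; AND[min(a, b)] → w = 0.42
R5 (z=38.0): low=0.58, ¬few=1−0.72=0.28; AND[min(a, b)] → w = 0.28
Weighted average = (0.61·35.9 + 0.12·49.0 + 0.72·7.0 + 0.42·86.1 + 0.28·38.0) / (0.61 + 0.12 + 0.72 + 0.42 + 0.28)
  = 79.6210 / 2.1500 = 37.033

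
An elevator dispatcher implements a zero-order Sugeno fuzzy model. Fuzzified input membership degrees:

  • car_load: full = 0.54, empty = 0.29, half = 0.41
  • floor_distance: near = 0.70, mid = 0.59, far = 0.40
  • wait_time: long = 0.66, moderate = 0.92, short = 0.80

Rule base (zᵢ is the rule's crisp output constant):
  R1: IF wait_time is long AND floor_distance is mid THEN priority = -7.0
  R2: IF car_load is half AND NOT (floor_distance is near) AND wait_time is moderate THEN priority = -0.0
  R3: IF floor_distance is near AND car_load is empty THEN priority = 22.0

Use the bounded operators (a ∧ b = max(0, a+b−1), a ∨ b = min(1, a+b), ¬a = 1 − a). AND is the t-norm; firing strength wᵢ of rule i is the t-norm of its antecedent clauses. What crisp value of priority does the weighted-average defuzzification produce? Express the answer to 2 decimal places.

R1 (z=-7.0): long=0.66, mid=0.59; AND[max(0, a+b−1)] → w = 0.25
R2 (z=-0.0): half=0.41, ¬near=1−0.70=0.30, moderate=0.92; AND[max(0, a+b−1)] → w = 0.00
R3 (z=22.0): near=0.70, empty=0.29; AND[max(0, a+b−1)] → w = 0.00
Weighted average = (0.25·-7.0 + 0.00·-0.0 + 0.00·22.0) / (0.25 + 0.00 + 0.00)
  = -1.7500 / 0.2500 = -7.00

-7.00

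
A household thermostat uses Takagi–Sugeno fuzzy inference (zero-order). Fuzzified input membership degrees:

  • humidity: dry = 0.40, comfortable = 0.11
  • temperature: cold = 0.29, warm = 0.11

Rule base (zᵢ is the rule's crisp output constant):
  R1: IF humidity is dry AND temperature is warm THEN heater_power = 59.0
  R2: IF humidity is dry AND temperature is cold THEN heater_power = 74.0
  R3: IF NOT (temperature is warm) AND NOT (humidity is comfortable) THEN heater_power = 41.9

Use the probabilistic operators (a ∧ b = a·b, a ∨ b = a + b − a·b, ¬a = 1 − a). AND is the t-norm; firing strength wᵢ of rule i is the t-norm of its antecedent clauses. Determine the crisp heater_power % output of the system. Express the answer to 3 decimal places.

R1 (z=59.0): dry=0.40, warm=0.11; AND[a·b] → w = 0.0440
R2 (z=74.0): dry=0.40, cold=0.29; AND[a·b] → w = 0.1160
R3 (z=41.9): ¬warm=1−0.11=0.89, ¬comfortable=1−0.11=0.89; AND[a·b] → w = 0.7921
Weighted average = (0.0440·59.0 + 0.1160·74.0 + 0.7921·41.9) / (0.0440 + 0.1160 + 0.7921)
  = 44.3690 / 0.9521 = 46.601

46.601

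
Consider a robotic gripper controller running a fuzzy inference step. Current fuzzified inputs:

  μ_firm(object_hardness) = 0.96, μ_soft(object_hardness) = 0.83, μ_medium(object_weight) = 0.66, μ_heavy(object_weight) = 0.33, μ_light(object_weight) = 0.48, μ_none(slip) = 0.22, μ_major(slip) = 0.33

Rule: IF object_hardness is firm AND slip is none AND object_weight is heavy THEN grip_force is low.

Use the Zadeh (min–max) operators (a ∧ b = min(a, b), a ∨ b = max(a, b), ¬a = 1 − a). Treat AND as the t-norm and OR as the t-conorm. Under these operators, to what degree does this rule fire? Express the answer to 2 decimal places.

0.22

firing strength: firm=0.96, none=0.22, heavy=0.33; AND[min(a, b)] → w = 0.22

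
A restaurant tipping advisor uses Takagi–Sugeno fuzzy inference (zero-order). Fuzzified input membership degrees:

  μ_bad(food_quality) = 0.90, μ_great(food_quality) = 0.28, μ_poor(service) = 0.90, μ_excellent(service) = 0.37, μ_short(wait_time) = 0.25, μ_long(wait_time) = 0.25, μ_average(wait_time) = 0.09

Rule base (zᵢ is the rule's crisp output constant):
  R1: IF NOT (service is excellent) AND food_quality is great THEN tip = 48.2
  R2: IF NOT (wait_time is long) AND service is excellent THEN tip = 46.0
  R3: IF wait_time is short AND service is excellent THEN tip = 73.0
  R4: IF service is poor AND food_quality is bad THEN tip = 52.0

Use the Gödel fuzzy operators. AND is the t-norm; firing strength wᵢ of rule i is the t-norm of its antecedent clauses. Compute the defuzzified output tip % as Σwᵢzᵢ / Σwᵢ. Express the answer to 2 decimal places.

53.09

R1 (z=48.2): ¬excellent=1−0.37=0.63, great=0.28; AND[min(a, b)] → w = 0.28
R2 (z=46.0): ¬long=1−0.25=0.75, excellent=0.37; AND[min(a, b)] → w = 0.37
R3 (z=73.0): short=0.25, excellent=0.37; AND[min(a, b)] → w = 0.25
R4 (z=52.0): poor=0.90, bad=0.90; AND[min(a, b)] → w = 0.90
Weighted average = (0.28·48.2 + 0.37·46.0 + 0.25·73.0 + 0.90·52.0) / (0.28 + 0.37 + 0.25 + 0.90)
  = 95.5660 / 1.8000 = 53.09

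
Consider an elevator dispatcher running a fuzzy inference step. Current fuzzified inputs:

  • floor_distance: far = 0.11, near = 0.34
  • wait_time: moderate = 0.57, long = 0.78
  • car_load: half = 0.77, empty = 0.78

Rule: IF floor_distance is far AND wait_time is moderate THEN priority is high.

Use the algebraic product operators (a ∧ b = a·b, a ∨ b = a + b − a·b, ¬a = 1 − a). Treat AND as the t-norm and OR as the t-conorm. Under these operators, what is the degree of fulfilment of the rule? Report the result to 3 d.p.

firing strength: far=0.11, moderate=0.57; AND[a·b] → w = 0.0627

0.063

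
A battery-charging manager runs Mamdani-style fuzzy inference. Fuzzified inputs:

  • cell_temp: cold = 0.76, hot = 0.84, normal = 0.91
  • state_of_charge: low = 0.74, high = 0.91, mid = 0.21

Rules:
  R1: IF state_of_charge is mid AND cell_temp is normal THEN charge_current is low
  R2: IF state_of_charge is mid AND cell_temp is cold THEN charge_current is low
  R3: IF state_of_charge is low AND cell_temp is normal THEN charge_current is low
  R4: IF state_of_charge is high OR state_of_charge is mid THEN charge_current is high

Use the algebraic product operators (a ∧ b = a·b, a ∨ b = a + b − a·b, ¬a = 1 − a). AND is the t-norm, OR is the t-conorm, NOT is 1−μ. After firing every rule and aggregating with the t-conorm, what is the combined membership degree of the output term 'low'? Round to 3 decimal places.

0.778

R1: mid=0.21, normal=0.91; AND[a·b] → w = 0.1911
R2: mid=0.21, cold=0.76; AND[a·b] → w = 0.1596
R3: low=0.74, normal=0.91; AND[a·b] → w = 0.6734
R4: high=0.91, mid=0.21; OR[a + b − a·b] → w = 0.9289
Rules with consequent 'low': {R1, R2, R3} → strengths 0.1911, 0.1596, 0.6734
Aggregate via t-conorm [a + b − a·b]: 0.7780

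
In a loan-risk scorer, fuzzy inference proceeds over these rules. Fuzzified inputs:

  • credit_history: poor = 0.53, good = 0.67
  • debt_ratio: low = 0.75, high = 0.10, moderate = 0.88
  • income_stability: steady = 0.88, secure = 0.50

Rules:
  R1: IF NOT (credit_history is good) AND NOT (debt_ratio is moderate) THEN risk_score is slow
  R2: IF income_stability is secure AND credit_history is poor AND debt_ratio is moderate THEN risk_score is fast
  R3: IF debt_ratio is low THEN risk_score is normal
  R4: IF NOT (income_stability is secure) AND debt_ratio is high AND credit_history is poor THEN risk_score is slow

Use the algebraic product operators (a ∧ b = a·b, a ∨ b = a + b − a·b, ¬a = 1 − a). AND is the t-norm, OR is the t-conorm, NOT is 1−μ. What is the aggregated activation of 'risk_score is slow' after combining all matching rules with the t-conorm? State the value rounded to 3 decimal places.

0.065

R1: ¬good=1−0.67=0.33, ¬moderate=1−0.88=0.12; AND[a·b] → w = 0.0396
R2: secure=0.50, poor=0.53, moderate=0.88; AND[a·b] → w = 0.2332
R3: low=0.75 → w = 0.7500
R4: ¬secure=1−0.50=0.50, high=0.10, poor=0.53; AND[a·b] → w = 0.0265
Rules with consequent 'slow': {R1, R4} → strengths 0.0396, 0.0265
Aggregate via t-conorm [a + b − a·b]: 0.0651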